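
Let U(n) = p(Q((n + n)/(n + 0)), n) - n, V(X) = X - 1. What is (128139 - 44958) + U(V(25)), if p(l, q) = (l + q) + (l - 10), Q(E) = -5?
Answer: 83161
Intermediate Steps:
p(l, q) = -10 + q + 2*l (p(l, q) = (l + q) + (-10 + l) = -10 + q + 2*l)
V(X) = -1 + X
U(n) = -20 (U(n) = (-10 + n + 2*(-5)) - n = (-10 + n - 10) - n = (-20 + n) - n = -20)
(128139 - 44958) + U(V(25)) = (128139 - 44958) - 20 = 83181 - 20 = 83161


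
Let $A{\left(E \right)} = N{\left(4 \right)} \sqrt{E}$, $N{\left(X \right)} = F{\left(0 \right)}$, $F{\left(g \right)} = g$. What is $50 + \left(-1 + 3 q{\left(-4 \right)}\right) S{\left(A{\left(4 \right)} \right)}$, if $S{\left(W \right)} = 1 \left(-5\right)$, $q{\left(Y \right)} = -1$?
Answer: $70$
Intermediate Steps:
$N{\left(X \right)} = 0$
$A{\left(E \right)} = 0$ ($A{\left(E \right)} = 0 \sqrt{E} = 0$)
$S{\left(W \right)} = -5$
$50 + \left(-1 + 3 q{\left(-4 \right)}\right) S{\left(A{\left(4 \right)} \right)} = 50 + \left(-1 + 3 \left(-1\right)\right) \left(-5\right) = 50 + \left(-1 - 3\right) \left(-5\right) = 50 - -20 = 50 + 20 = 70$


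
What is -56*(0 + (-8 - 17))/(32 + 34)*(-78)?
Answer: -18200/11 ≈ -1654.5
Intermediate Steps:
-56*(0 + (-8 - 17))/(32 + 34)*(-78) = -56*(0 - 25)/66*(-78) = -(-1400)/66*(-78) = -56*(-25/66)*(-78) = (700/33)*(-78) = -18200/11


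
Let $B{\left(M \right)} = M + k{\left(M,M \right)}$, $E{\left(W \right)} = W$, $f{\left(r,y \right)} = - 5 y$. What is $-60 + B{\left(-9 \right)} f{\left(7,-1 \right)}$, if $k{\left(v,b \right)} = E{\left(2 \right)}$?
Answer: $-95$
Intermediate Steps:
$k{\left(v,b \right)} = 2$
$B{\left(M \right)} = 2 + M$ ($B{\left(M \right)} = M + 2 = 2 + M$)
$-60 + B{\left(-9 \right)} f{\left(7,-1 \right)} = -60 + \left(2 - 9\right) \left(\left(-5\right) \left(-1\right)\right) = -60 - 35 = -95$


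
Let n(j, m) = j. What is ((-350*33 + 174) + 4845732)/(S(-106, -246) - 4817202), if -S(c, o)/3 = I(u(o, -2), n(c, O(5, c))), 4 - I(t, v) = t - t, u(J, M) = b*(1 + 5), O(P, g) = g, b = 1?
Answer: -805726/802869 ≈ -1.0036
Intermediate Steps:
u(J, M) = 6 (u(J, M) = 1*(1 + 5) = 1*6 = 6)
I(t, v) = 4 (I(t, v) = 4 - (t - t) = 4 - 1*0 = 4 + 0 = 4)
S(c, o) = -12 (S(c, o) = -3*4 = -12)
((-350*33 + 174) + 4845732)/(S(-106, -246) - 4817202) = ((-350*33 + 174) + 4845732)/(-12 - 4817202) = ((-11550 + 174) + 4845732)/(-4817214) = (-11376 + 4845732)*(-1/4817214) = 4834356*(-1/4817214) = -805726/802869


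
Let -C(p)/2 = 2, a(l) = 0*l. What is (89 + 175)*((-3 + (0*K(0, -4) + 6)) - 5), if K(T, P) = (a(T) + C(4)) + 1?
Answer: -528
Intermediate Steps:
a(l) = 0
C(p) = -4 (C(p) = -2*2 = -4)
K(T, P) = -3 (K(T, P) = (0 - 4) + 1 = -4 + 1 = -3)
(89 + 175)*((-3 + (0*K(0, -4) + 6)) - 5) = (89 + 175)*((-3 + (0*(-3) + 6)) - 5) = 264*((-3 + (0 + 6)) - 5) = 264*((-3 + 6) - 5) = 264*(3 - 5) = 264*(-2) = -528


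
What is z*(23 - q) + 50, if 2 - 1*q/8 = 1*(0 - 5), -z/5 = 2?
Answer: 380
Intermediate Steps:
z = -10 (z = -5*2 = -10)
q = 56 (q = 16 - 8*(0 - 5) = 16 - 8*(-5) = 16 + 40 = 56)
z*(23 - q) + 50 = -10*(23 - 1*56) + 50 = -10*(23 - 56) + 50 = -10*(-33) + 50 = 330 + 50 = 380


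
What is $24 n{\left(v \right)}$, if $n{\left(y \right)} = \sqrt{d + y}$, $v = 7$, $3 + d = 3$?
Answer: $24 \sqrt{7} \approx 63.498$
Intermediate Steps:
$d = 0$ ($d = -3 + 3 = 0$)
$n{\left(y \right)} = \sqrt{y}$ ($n{\left(y \right)} = \sqrt{0 + y} = \sqrt{y}$)
$24 n{\left(v \right)} = 24 \sqrt{7}$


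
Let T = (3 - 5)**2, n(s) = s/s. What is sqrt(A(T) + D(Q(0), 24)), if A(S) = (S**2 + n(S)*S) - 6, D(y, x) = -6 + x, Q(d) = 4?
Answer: 4*sqrt(2) ≈ 5.6569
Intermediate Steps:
n(s) = 1
T = 4 (T = (-2)**2 = 4)
A(S) = -6 + S + S**2 (A(S) = (S**2 + 1*S) - 6 = (S**2 + S) - 6 = (S + S**2) - 6 = -6 + S + S**2)
sqrt(A(T) + D(Q(0), 24)) = sqrt((-6 + 4 + 4**2) + (-6 + 24)) = sqrt((-6 + 4 + 16) + 18) = sqrt(14 + 18) = sqrt(32) = 4*sqrt(2)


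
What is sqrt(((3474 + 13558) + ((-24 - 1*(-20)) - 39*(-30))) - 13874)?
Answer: 2*sqrt(1081) ≈ 65.757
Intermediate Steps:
sqrt(((3474 + 13558) + ((-24 - 1*(-20)) - 39*(-30))) - 13874) = sqrt((17032 + ((-24 + 20) + 1170)) - 13874) = sqrt((17032 + (-4 + 1170)) - 13874) = sqrt((17032 + 1166) - 13874) = sqrt(18198 - 13874) = sqrt(4324) = 2*sqrt(1081)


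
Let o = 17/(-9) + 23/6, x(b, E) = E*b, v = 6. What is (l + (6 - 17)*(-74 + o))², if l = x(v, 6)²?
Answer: 1413384025/324 ≈ 4.3623e+6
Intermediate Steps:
o = 35/18 (o = 17*(-⅑) + 23*(⅙) = -17/9 + 23/6 = 35/18 ≈ 1.9444)
l = 1296 (l = (6*6)² = 36² = 1296)
(l + (6 - 17)*(-74 + o))² = (1296 + (6 - 17)*(-74 + 35/18))² = (1296 - 11*(-1297/18))² = (1296 + 14267/18)² = (37595/18)² = 1413384025/324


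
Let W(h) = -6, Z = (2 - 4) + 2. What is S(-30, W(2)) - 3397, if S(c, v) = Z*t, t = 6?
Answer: -3397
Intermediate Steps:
Z = 0 (Z = -2 + 2 = 0)
S(c, v) = 0 (S(c, v) = 0*6 = 0)
S(-30, W(2)) - 3397 = 0 - 3397 = -3397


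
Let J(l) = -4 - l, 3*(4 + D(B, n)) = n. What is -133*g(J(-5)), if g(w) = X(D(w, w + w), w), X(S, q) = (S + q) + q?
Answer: 532/3 ≈ 177.33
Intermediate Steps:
D(B, n) = -4 + n/3
X(S, q) = S + 2*q
g(w) = -4 + 8*w/3 (g(w) = (-4 + (w + w)/3) + 2*w = (-4 + (2*w)/3) + 2*w = (-4 + 2*w/3) + 2*w = -4 + 8*w/3)
-133*g(J(-5)) = -133*(-4 + 8*(-4 - 1*(-5))/3) = -133*(-4 + 8*(-4 + 5)/3) = -133*(-4 + (8/3)*1) = -133*(-4 + 8/3) = -133*(-4/3) = 532/3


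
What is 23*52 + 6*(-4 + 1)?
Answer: 1178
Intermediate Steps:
23*52 + 6*(-4 + 1) = 1196 + 6*(-3) = 1196 - 18 = 1178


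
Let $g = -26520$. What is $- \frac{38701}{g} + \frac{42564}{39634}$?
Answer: $\frac{102410489}{40426680} \approx 2.5332$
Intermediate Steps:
$- \frac{38701}{g} + \frac{42564}{39634} = - \frac{38701}{-26520} + \frac{42564}{39634} = \left(-38701\right) \left(- \frac{1}{26520}\right) + 42564 \cdot \frac{1}{39634} = \frac{2977}{2040} + \frac{21282}{19817} = \frac{102410489}{40426680}$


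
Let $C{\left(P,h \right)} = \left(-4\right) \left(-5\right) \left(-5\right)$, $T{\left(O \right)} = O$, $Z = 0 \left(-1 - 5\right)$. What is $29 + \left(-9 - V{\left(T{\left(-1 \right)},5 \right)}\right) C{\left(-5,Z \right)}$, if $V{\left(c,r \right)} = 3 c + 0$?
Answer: $629$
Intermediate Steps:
$Z = 0$ ($Z = 0 \left(-6\right) = 0$)
$V{\left(c,r \right)} = 3 c$
$C{\left(P,h \right)} = -100$ ($C{\left(P,h \right)} = 20 \left(-5\right) = -100$)
$29 + \left(-9 - V{\left(T{\left(-1 \right)},5 \right)}\right) C{\left(-5,Z \right)} = 29 + \left(-9 - 3 \left(-1\right)\right) \left(-100\right) = 29 + \left(-9 - -3\right) \left(-100\right) = 29 + \left(-9 + 3\right) \left(-100\right) = 29 - -600 = 29 + 600 = 629$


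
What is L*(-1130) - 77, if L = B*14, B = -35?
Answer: 553623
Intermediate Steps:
L = -490 (L = -35*14 = -490)
L*(-1130) - 77 = -490*(-1130) - 77 = 553700 - 77 = 553623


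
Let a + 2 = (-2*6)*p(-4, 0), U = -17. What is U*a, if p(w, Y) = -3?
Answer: -578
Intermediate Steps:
a = 34 (a = -2 - 2*6*(-3) = -2 - 12*(-3) = -2 + 36 = 34)
U*a = -17*34 = -578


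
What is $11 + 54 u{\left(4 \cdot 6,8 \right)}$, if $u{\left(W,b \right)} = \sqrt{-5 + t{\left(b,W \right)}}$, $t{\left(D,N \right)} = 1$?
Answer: $11 + 108 i \approx 11.0 + 108.0 i$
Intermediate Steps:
$u{\left(W,b \right)} = 2 i$ ($u{\left(W,b \right)} = \sqrt{-5 + 1} = \sqrt{-4} = 2 i$)
$11 + 54 u{\left(4 \cdot 6,8 \right)} = 11 + 54 \cdot 2 i = 11 + 108 i$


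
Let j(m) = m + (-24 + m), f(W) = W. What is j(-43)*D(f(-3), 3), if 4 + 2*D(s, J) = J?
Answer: 55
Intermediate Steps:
j(m) = -24 + 2*m
D(s, J) = -2 + J/2
j(-43)*D(f(-3), 3) = (-24 + 2*(-43))*(-2 + (1/2)*3) = (-24 - 86)*(-2 + 3/2) = -110*(-1/2) = 55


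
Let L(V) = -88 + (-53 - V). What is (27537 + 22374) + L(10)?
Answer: 49760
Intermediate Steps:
L(V) = -141 - V
(27537 + 22374) + L(10) = (27537 + 22374) + (-141 - 1*10) = 49911 + (-141 - 10) = 49911 - 151 = 49760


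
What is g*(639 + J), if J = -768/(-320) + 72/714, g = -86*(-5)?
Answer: 32825598/119 ≈ 2.7585e+5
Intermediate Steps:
g = 430
J = 1488/595 (J = -768*(-1/320) + 72*(1/714) = 12/5 + 12/119 = 1488/595 ≈ 2.5008)
g*(639 + J) = 430*(639 + 1488/595) = 430*(381693/595) = 32825598/119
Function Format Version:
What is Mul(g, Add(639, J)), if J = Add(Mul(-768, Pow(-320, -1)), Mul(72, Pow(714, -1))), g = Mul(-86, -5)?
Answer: Rational(32825598, 119) ≈ 2.7585e+5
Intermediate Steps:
g = 430
J = Rational(1488, 595) (J = Add(Mul(-768, Rational(-1, 320)), Mul(72, Rational(1, 714))) = Add(Rational(12, 5), Rational(12, 119)) = Rational(1488, 595) ≈ 2.5008)
Mul(g, Add(639, J)) = Mul(430, Add(639, Rational(1488, 595))) = Mul(430, Rational(381693, 595)) = Rational(32825598, 119)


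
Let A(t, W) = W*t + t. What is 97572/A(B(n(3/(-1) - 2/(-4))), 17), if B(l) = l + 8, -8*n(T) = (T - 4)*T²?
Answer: 1040768/2511 ≈ 414.48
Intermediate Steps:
n(T) = -T²*(-4 + T)/8 (n(T) = -(T - 4)*T²/8 = -(-4 + T)*T²/8 = -T²*(-4 + T)/8)
B(l) = 8 + l
A(t, W) = t + W*t
97572/A(B(n(3/(-1) - 2/(-4))), 17) = 97572/(((8 + (3/(-1) - 2/(-4))²*(4 - (3/(-1) - 2/(-4)))/8)*(1 + 17))) = 97572/(((8 + (3*(-1) - 2*(-¼))²*(4 - (3*(-1) - 2*(-¼)))/8)*18)) = 97572/(((8 + (-3 + ½)²*(4 - (-3 + ½))/8)*18)) = 97572/(((8 + (-5/2)²*(4 - 1*(-5/2))/8)*18)) = 97572/(((8 + (⅛)*(25/4)*(4 + 5/2))*18)) = 97572/(((8 + (⅛)*(25/4)*(13/2))*18)) = 97572/(((8 + 325/64)*18)) = 97572/(((837/64)*18)) = 97572/(7533/32) = 97572*(32/7533) = 1040768/2511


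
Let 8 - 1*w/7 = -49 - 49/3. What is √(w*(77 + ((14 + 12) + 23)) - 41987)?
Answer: √22693 ≈ 150.64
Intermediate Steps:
w = 1540/3 (w = 56 - 7*(-49 - 49/3) = 56 - 7*(-196/3) = 56 + 1372/3 = 1540/3 ≈ 513.33)
√(w*(77 + ((14 + 12) + 23)) - 41987) = √(1540*(77 + ((14 + 12) + 23))/3 - 41987) = √(1540*(77 + (26 + 23))/3 - 41987) = √(1540*(77 + 49)/3 - 41987) = √((1540/3)*126 - 41987) = √(64680 - 41987) = √22693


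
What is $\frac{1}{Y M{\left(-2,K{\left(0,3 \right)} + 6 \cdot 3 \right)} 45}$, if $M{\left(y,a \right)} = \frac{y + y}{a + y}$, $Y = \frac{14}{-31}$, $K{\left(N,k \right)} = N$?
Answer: $\frac{62}{315} \approx 0.19683$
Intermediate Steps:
$Y = - \frac{14}{31}$ ($Y = 14 \left(- \frac{1}{31}\right) = - \frac{14}{31} \approx -0.45161$)
$M{\left(y,a \right)} = \frac{2 y}{a + y}$
$\frac{1}{Y M{\left(-2,K{\left(0,3 \right)} + 6 \cdot 3 \right)} 45} = \frac{1}{- \frac{14 \cdot 2 \left(-2\right) \frac{1}{\left(0 + 6 \cdot 3\right) - 2}}{31} \cdot 45} = \frac{1}{- \frac{14 \cdot 2 \left(-2\right) \frac{1}{\left(0 + 18\right) - 2}}{31} \cdot 45} = \frac{1}{- \frac{14 \cdot 2 \left(-2\right) \frac{1}{18 - 2}}{31} \cdot 45} = \frac{1}{- \frac{14 \cdot 2 \left(-2\right) \frac{1}{16}}{31} \cdot 45} = \frac{1}{\left(- \frac{14}{31}\right) \left(- \frac{1}{4}\right) 45} = \frac{1}{\frac{7}{62} \cdot 45} = \frac{1}{\frac{315}{62}} = \frac{62}{315}$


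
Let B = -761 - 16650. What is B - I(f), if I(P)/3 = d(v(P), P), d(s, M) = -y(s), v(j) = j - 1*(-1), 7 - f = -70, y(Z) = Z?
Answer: -17177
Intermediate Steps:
B = -17411
f = 77 (f = 7 - 1*(-70) = 7 + 70 = 77)
v(j) = 1 + j (v(j) = j + 1 = 1 + j)
d(s, M) = -s
I(P) = -3 - 3*P (I(P) = 3*(-(1 + P)) = 3*(-1 - P) = -3 - 3*P)
B - I(f) = -17411 - (-3 - 3*77) = -17411 - (-3 - 231) = -17411 - 1*(-234) = -17411 + 234 = -17177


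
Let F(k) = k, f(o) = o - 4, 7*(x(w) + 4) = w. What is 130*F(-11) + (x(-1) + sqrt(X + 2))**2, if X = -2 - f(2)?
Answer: -69131/49 - 58*sqrt(2)/7 ≈ -1422.6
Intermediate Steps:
x(w) = -4 + w/7
f(o) = -4 + o
X = 0 (X = -2 - (-4 + 2) = -2 - 1*(-2) = -2 + 2 = 0)
130*F(-11) + (x(-1) + sqrt(X + 2))**2 = 130*(-11) + ((-4 + (1/7)*(-1)) + sqrt(0 + 2))**2 = -1430 + ((-4 - 1/7) + sqrt(2))**2 = -1430 + (-29/7 + sqrt(2))**2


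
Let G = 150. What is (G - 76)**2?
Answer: 5476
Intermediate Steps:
(G - 76)**2 = (150 - 76)**2 = 74**2 = 5476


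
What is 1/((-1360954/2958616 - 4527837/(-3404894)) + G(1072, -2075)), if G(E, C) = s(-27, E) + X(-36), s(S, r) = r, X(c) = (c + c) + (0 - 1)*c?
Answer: 2518443466676/2611297988197515 ≈ 0.00096444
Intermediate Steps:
X(c) = c (X(c) = 2*c - c = c)
G(E, C) = -36 + E (G(E, C) = E - 36 = -36 + E)
1/((-1360954/2958616 - 4527837/(-3404894)) + G(1072, -2075)) = 1/((-1360954/2958616 - 4527837/(-3404894)) + (-36 + 1072)) = 1/((-1360954*1/2958616 - 4527837*(-1/3404894)) + 1036) = 1/((-680477/1479308 + 4527837/3404894) + 1036) = 1/(2190556721179/2518443466676 + 1036) = 1/(2611297988197515/2518443466676) = 2518443466676/2611297988197515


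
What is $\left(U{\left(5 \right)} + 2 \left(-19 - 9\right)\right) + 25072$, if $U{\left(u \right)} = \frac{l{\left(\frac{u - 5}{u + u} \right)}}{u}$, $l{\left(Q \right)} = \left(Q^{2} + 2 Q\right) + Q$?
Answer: $25016$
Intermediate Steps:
$l{\left(Q \right)} = Q^{2} + 3 Q$
$U{\left(u \right)} = \frac{\left(-5 + u\right) \left(3 + \frac{-5 + u}{2 u}\right)}{2 u^{2}}$ ($U{\left(u \right)} = \frac{\frac{u - 5}{u + u} \left(3 + \frac{u - 5}{u + u}\right)}{u} = \frac{\frac{-5 + u}{2 u} \left(3 + \frac{-5 + u}{2 u}\right)}{u} = \frac{\frac{1}{2} \frac{1}{u} \left(-5 + u\right) \left(3 + \frac{-5 + u}{2 u}\right)}{u} = \frac{\left(-5 + u\right) \left(3 + \frac{-5 + u}{2 u}\right)}{2 u^{2}}$)
$\left(U{\left(5 \right)} + 2 \left(-19 - 9\right)\right) + 25072 = \left(\frac{\left(-5 + 5\right) \left(-5 + 7 \cdot 5\right)}{4 \cdot 125} + 2 \left(-19 - 9\right)\right) + 25072 = \left(\frac{1}{4} \cdot \frac{1}{125} \cdot 0 \left(-5 + 35\right) + 2 \left(-28\right)\right) + 25072 = \left(\frac{1}{4} \cdot \frac{1}{125} \cdot 0 \cdot 30 - 56\right) + 25072 = \left(0 - 56\right) + 25072 = -56 + 25072 = 25016$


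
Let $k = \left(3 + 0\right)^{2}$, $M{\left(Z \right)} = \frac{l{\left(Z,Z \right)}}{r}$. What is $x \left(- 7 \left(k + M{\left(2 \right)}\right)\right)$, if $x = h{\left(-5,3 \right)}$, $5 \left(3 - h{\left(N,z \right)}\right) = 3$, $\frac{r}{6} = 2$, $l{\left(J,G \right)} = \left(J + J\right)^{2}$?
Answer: $- \frac{868}{5} \approx -173.6$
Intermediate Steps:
$l{\left(J,G \right)} = 4 J^{2}$ ($l{\left(J,G \right)} = \left(2 J\right)^{2} = 4 J^{2}$)
$r = 12$ ($r = 6 \cdot 2 = 12$)
$h{\left(N,z \right)} = \frac{12}{5}$ ($h{\left(N,z \right)} = 3 - \frac{3}{5} = \frac{12}{5}$)
$x = \frac{12}{5} \approx 2.4$
$M{\left(Z \right)} = \frac{Z^{2}}{3}$ ($M{\left(Z \right)} = \frac{4 Z^{2}}{12} = 4 Z^{2} \cdot \frac{1}{12} = \frac{Z^{2}}{3}$)
$k = 9$ ($k = 3^{2} = 9$)
$x \left(- 7 \left(k + M{\left(2 \right)}\right)\right) = \frac{12 \left(- 7 \left(9 + \frac{2^{2}}{3}\right)\right)}{5} = \frac{12 \left(- 7 \left(9 + \frac{1}{3} \cdot 4\right)\right)}{5} = \frac{12 \left(- 7 \left(9 + \frac{4}{3}\right)\right)}{5} = \frac{12 \left(\left(-7\right) \frac{31}{3}\right)}{5} = \frac{12}{5} \left(- \frac{217}{3}\right) = - \frac{868}{5}$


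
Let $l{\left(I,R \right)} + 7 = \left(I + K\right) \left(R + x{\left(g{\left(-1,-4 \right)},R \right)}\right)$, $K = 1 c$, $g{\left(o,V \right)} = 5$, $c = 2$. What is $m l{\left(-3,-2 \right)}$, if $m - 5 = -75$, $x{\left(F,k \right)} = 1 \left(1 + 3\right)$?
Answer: $630$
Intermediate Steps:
$x{\left(F,k \right)} = 4$ ($x{\left(F,k \right)} = 1 \cdot 4 = 4$)
$m = -70$ ($m = 5 - 75 = -70$)
$K = 2$ ($K = 1 \cdot 2 = 2$)
$l{\left(I,R \right)} = -7 + \left(2 + I\right) \left(4 + R\right)$ ($l{\left(I,R \right)} = -7 + \left(I + 2\right) \left(R + 4\right) = -7 + \left(2 + I\right) \left(4 + R\right)$)
$m l{\left(-3,-2 \right)} = - 70 \left(1 + 2 \left(-2\right) + 4 \left(-3\right) - -6\right) = - 70 \left(1 - 4 - 12 + 6\right) = \left(-70\right) \left(-9\right) = 630$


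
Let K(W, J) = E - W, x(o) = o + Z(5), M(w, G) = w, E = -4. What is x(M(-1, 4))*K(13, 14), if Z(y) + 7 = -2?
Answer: 170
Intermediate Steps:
Z(y) = -9 (Z(y) = -7 - 2 = -9)
x(o) = -9 + o (x(o) = o - 9 = -9 + o)
K(W, J) = -4 - W
x(M(-1, 4))*K(13, 14) = (-9 - 1)*(-4 - 1*13) = -10*(-4 - 13) = -10*(-17) = 170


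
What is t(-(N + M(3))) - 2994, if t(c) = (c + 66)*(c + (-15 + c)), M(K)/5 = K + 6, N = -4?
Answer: -5419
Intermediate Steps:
M(K) = 30 + 5*K (M(K) = 5*(K + 6) = 5*(6 + K) = 30 + 5*K)
t(c) = (-15 + 2*c)*(66 + c) (t(c) = (66 + c)*(-15 + 2*c) = (-15 + 2*c)*(66 + c))
t(-(N + M(3))) - 2994 = (-990 + 2*(-(-4 + (30 + 5*3)))² + 117*(-(-4 + (30 + 5*3)))) - 2994 = (-990 + 2*(-(-4 + (30 + 15)))² + 117*(-(-4 + (30 + 15)))) - 2994 = (-990 + 2*(-(-4 + 45))² + 117*(-(-4 + 45))) - 2994 = (-990 + 2*(-1*41)² + 117*(-1*41)) - 2994 = (-990 + 2*(-41)² + 117*(-41)) - 2994 = (-990 + 2*1681 - 4797) - 2994 = (-990 + 3362 - 4797) - 2994 = -2425 - 2994 = -5419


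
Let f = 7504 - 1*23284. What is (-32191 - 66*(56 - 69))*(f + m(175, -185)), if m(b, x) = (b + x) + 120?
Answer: 490988110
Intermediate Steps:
f = -15780 (f = 7504 - 23284 = -15780)
m(b, x) = 120 + b + x
(-32191 - 66*(56 - 69))*(f + m(175, -185)) = (-32191 - 66*(56 - 69))*(-15780 + (120 + 175 - 185)) = (-32191 - 66*(-13))*(-15780 + 110) = (-32191 + 858)*(-15670) = -31333*(-15670) = 490988110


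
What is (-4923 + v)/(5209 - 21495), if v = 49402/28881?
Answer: 142131761/470355966 ≈ 0.30218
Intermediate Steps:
v = 49402/28881 (v = 49402*(1/28881) = 49402/28881 ≈ 1.7105)
(-4923 + v)/(5209 - 21495) = (-4923 + 49402/28881)/(5209 - 21495) = -142131761/28881/(-16286) = -142131761/28881*(-1/16286) = 142131761/470355966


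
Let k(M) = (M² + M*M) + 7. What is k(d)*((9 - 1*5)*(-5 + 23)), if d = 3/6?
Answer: 540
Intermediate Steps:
d = ½ (d = 3*(⅙) = ½ ≈ 0.50000)
k(M) = 7 + 2*M² (k(M) = (M² + M²) + 7 = 2*M² + 7 = 7 + 2*M²)
k(d)*((9 - 1*5)*(-5 + 23)) = (7 + 2*(½)²)*((9 - 1*5)*(-5 + 23)) = (7 + 2*(¼))*((9 - 5)*18) = (7 + ½)*(4*18) = (15/2)*72 = 540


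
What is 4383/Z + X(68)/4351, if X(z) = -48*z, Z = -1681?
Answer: -24557217/7314031 ≈ -3.3575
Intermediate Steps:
4383/Z + X(68)/4351 = 4383/(-1681) - 48*68/4351 = 4383*(-1/1681) - 3264*1/4351 = -4383/1681 - 3264/4351 = -24557217/7314031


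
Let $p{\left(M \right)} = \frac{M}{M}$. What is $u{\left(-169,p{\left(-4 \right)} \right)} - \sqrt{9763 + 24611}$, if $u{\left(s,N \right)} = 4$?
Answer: $4 - \sqrt{34374} \approx -181.4$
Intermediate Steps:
$p{\left(M \right)} = 1$
$u{\left(-169,p{\left(-4 \right)} \right)} - \sqrt{9763 + 24611} = 4 - \sqrt{9763 + 24611} = 4 - \sqrt{34374}$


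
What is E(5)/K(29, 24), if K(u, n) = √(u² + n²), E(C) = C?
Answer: 5*√1417/1417 ≈ 0.13283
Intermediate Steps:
K(u, n) = √(n² + u²)
E(5)/K(29, 24) = 5/(√(24² + 29²)) = 5/(√(576 + 841)) = 5/(√1417) = 5*(√1417/1417) = 5*√1417/1417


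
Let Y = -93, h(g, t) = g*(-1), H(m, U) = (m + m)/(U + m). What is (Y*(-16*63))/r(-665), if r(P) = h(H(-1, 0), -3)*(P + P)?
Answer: 3348/95 ≈ 35.242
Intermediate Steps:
H(m, U) = 2*m/(U + m) (H(m, U) = (2*m)/(U + m) = 2*m/(U + m))
h(g, t) = -g
r(P) = -4*P (r(P) = (-2*(-1)/(0 - 1))*(P + P) = (-2*(-1)/(-1))*(2*P) = (-2*(-1)*(-1))*(2*P) = (-1*2)*(2*P) = -4*P)
(Y*(-16*63))/r(-665) = (-(-1488)*63)/((-4*(-665))) = -93*(-1008)/2660 = 93744*(1/2660) = 3348/95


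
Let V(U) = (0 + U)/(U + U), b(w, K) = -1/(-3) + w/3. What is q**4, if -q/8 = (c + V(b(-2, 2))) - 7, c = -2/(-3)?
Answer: 384160000/81 ≈ 4.7427e+6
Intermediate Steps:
b(w, K) = 1/3 + w/3 (b(w, K) = -1*(-1/3) + w*(1/3) = 1/3 + w/3)
V(U) = 1/2 (V(U) = U/((2*U)) = U*(1/(2*U)) = 1/2)
c = 2/3 (c = -2*(-1/3) = 2/3 ≈ 0.66667)
q = 140/3 (q = -8*((2/3 + 1/2) - 7) = -8*(7/6 - 7) = -8*(-35/6) = 140/3 ≈ 46.667)
q**4 = (140/3)**4 = 384160000/81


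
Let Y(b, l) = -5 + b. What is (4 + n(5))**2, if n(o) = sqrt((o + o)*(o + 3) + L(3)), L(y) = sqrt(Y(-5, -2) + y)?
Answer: (4 + sqrt(80 + I*sqrt(7)))**2 ≈ 167.56 + 3.829*I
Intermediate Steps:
L(y) = sqrt(-10 + y) (L(y) = sqrt((-5 - 5) + y) = sqrt(-10 + y))
n(o) = sqrt(I*sqrt(7) + 2*o*(3 + o)) (n(o) = sqrt((o + o)*(o + 3) + sqrt(-10 + 3)) = sqrt((2*o)*(3 + o) + sqrt(-7)) = sqrt(2*o*(3 + o) + I*sqrt(7)) = sqrt(I*sqrt(7) + 2*o*(3 + o)))
(4 + n(5))**2 = (4 + sqrt(2*5**2 + 6*5 + I*sqrt(7)))**2 = (4 + sqrt(2*25 + 30 + I*sqrt(7)))**2 = (4 + sqrt(50 + 30 + I*sqrt(7)))**2 = (4 + sqrt(80 + I*sqrt(7)))**2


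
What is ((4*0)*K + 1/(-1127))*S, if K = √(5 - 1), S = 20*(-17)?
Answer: 340/1127 ≈ 0.30169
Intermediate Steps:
S = -340
K = 2 (K = √4 = 2)
((4*0)*K + 1/(-1127))*S = ((4*0)*2 + 1/(-1127))*(-340) = (0*2 - 1/1127)*(-340) = (0 - 1/1127)*(-340) = -1/1127*(-340) = 340/1127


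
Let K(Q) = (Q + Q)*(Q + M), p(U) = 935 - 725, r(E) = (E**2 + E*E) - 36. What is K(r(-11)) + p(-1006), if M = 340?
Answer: 225162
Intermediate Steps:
r(E) = -36 + 2*E**2 (r(E) = (E**2 + E**2) - 36 = 2*E**2 - 36 = -36 + 2*E**2)
p(U) = 210
K(Q) = 2*Q*(340 + Q) (K(Q) = (Q + Q)*(Q + 340) = (2*Q)*(340 + Q) = 2*Q*(340 + Q))
K(r(-11)) + p(-1006) = 2*(-36 + 2*(-11)**2)*(340 + (-36 + 2*(-11)**2)) + 210 = 2*(-36 + 2*121)*(340 + (-36 + 2*121)) + 210 = 2*(-36 + 242)*(340 + (-36 + 242)) + 210 = 2*206*(340 + 206) + 210 = 2*206*546 + 210 = 224952 + 210 = 225162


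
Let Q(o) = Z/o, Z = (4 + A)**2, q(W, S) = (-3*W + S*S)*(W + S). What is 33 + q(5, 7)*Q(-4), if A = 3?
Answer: -4965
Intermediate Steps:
q(W, S) = (S + W)*(S**2 - 3*W) (q(W, S) = (-3*W + S**2)*(S + W) = (S**2 - 3*W)*(S + W) = (S + W)*(S**2 - 3*W))
Z = 49 (Z = (4 + 3)**2 = 7**2 = 49)
Q(o) = 49/o
33 + q(5, 7)*Q(-4) = 33 + (7**3 - 3*5**2 + 5*7**2 - 3*7*5)*(49/(-4)) = 33 + (343 - 3*25 + 5*49 - 105)*(49*(-1/4)) = 33 + (343 - 75 + 245 - 105)*(-49/4) = 33 + 408*(-49/4) = 33 - 4998 = -4965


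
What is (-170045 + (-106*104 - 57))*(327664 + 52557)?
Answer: -68867908846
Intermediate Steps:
(-170045 + (-106*104 - 57))*(327664 + 52557) = (-170045 + (-11024 - 57))*380221 = (-170045 - 11081)*380221 = -181126*380221 = -68867908846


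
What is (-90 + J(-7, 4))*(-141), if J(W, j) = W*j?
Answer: 16638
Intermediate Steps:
(-90 + J(-7, 4))*(-141) = (-90 - 7*4)*(-141) = (-90 - 28)*(-141) = -118*(-141) = 16638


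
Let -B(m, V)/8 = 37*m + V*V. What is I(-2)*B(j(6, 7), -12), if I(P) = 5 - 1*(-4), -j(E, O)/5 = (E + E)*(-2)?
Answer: -330048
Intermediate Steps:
j(E, O) = 20*E (j(E, O) = -5*(E + E)*(-2) = -5*2*E*(-2) = -(-20)*E = 20*E)
B(m, V) = -296*m - 8*V**2 (B(m, V) = -8*(37*m + V*V) = -8*(37*m + V**2) = -8*(V**2 + 37*m) = -296*m - 8*V**2)
I(P) = 9 (I(P) = 5 + 4 = 9)
I(-2)*B(j(6, 7), -12) = 9*(-5920*6 - 8*(-12)**2) = 9*(-296*120 - 8*144) = 9*(-35520 - 1152) = 9*(-36672) = -330048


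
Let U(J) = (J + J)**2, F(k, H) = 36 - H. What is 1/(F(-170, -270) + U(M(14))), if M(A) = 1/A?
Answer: 49/14995 ≈ 0.0032678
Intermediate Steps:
U(J) = 4*J**2 (U(J) = (2*J)**2 = 4*J**2)
1/(F(-170, -270) + U(M(14))) = 1/((36 - 1*(-270)) + 4*(1/14)**2) = 1/((36 + 270) + 4*(1/14)**2) = 1/(306 + 4*(1/196)) = 1/(306 + 1/49) = 1/(14995/49) = 49/14995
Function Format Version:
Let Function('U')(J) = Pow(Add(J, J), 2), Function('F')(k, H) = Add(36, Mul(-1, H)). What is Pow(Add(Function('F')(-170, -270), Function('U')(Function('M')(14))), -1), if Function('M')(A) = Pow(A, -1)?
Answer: Rational(49, 14995) ≈ 0.0032678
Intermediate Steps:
Function('U')(J) = Mul(4, Pow(J, 2)) (Function('U')(J) = Pow(Mul(2, J), 2) = Mul(4, Pow(J, 2)))
Pow(Add(Function('F')(-170, -270), Function('U')(Function('M')(14))), -1) = Pow(Add(Add(36, Mul(-1, -270)), Mul(4, Pow(Pow(14, -1), 2))), -1) = Pow(Add(Add(36, 270), Mul(4, Pow(Rational(1, 14), 2))), -1) = Pow(Add(306, Mul(4, Rational(1, 196))), -1) = Pow(Add(306, Rational(1, 49)), -1) = Pow(Rational(14995, 49), -1) = Rational(49, 14995)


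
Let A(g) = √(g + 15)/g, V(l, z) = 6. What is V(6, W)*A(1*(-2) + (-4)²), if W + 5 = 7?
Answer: 3*√29/7 ≈ 2.3079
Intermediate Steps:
W = 2 (W = -5 + 7 = 2)
A(g) = √(15 + g)/g
V(6, W)*A(1*(-2) + (-4)²) = 6*(√(15 + (1*(-2) + (-4)²))/(1*(-2) + (-4)²)) = 6*(√(15 + (-2 + 16))/(-2 + 16)) = 6*(√(15 + 14)/14) = 6*(√29/14) = 3*√29/7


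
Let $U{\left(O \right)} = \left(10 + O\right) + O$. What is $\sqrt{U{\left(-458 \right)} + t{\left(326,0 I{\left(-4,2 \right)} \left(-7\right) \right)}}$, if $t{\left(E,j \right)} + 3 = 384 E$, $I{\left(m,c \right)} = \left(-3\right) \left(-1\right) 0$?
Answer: $5 \sqrt{4971} \approx 352.53$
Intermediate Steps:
$I{\left(m,c \right)} = 0$ ($I{\left(m,c \right)} = 3 \cdot 0 = 0$)
$t{\left(E,j \right)} = -3 + 384 E$
$U{\left(O \right)} = 10 + 2 O$
$\sqrt{U{\left(-458 \right)} + t{\left(326,0 I{\left(-4,2 \right)} \left(-7\right) \right)}} = \sqrt{\left(10 + 2 \left(-458\right)\right) + \left(-3 + 384 \cdot 326\right)} = \sqrt{\left(10 - 916\right) + \left(-3 + 125184\right)} = \sqrt{-906 + 125181} = \sqrt{124275} = 5 \sqrt{4971}$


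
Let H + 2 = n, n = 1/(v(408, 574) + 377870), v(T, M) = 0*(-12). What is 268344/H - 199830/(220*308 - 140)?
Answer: -25395412438511/189270634 ≈ -1.3418e+5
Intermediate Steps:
v(T, M) = 0
n = 1/377870 (n = 1/(0 + 377870) = 1/377870 ≈ 2.6464e-6)
H = -755739/377870 (H = -2 + 1/377870 = -755739/377870 ≈ -2.0000)
268344/H - 199830/(220*308 - 140) = 268344/(-755739/377870) - 199830/(220*308 - 140) = 268344*(-377870/755739) - 199830/(67760 - 140) = -11266571920/83971 - 199830/67620 = -11266571920/83971 - 199830*1/67620 = -11266571920/83971 - 6661/2254 = -25395412438511/189270634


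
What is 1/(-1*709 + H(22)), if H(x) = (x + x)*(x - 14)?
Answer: -1/357 ≈ -0.0028011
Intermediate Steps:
H(x) = 2*x*(-14 + x) (H(x) = (2*x)*(-14 + x) = 2*x*(-14 + x))
1/(-1*709 + H(22)) = 1/(-1*709 + 2*22*(-14 + 22)) = 1/(-709 + 2*22*8) = 1/(-709 + 352) = 1/(-357) = -1/357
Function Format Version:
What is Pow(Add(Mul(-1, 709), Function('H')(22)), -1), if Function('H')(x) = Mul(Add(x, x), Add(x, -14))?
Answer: Rational(-1, 357) ≈ -0.0028011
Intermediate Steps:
Function('H')(x) = Mul(2, x, Add(-14, x)) (Function('H')(x) = Mul(Mul(2, x), Add(-14, x)) = Mul(2, x, Add(-14, x)))
Pow(Add(Mul(-1, 709), Function('H')(22)), -1) = Pow(Add(Mul(-1, 709), Mul(2, 22, Add(-14, 22))), -1) = Pow(Add(-709, Mul(2, 22, 8)), -1) = Pow(Add(-709, 352), -1) = Pow(-357, -1) = Rational(-1, 357)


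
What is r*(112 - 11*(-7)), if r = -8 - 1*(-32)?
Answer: 4536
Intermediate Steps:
r = 24 (r = -8 + 32 = 24)
r*(112 - 11*(-7)) = 24*(112 - 11*(-7)) = 24*(112 + 77) = 24*189 = 4536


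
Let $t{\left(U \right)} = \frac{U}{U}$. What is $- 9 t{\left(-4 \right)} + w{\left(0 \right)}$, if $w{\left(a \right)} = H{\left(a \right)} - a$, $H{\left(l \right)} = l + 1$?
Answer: $-8$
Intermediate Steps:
$H{\left(l \right)} = 1 + l$
$t{\left(U \right)} = 1$
$w{\left(a \right)} = 1$ ($w{\left(a \right)} = \left(1 + a\right) - a = 1$)
$- 9 t{\left(-4 \right)} + w{\left(0 \right)} = \left(-9\right) 1 + 1 = -9 + 1 = -8$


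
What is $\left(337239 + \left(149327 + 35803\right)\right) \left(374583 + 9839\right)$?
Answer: $200810135718$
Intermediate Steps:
$\left(337239 + \left(149327 + 35803\right)\right) \left(374583 + 9839\right) = \left(337239 + 185130\right) 384422 = 522369 \cdot 384422 = 200810135718$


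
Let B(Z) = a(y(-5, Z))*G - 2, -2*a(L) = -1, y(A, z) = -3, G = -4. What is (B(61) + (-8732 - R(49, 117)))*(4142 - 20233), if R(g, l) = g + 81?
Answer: 142662806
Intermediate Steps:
a(L) = ½ (a(L) = -½*(-1) = ½)
R(g, l) = 81 + g
B(Z) = -4 (B(Z) = (½)*(-4) - 2 = -2 - 2 = -4)
(B(61) + (-8732 - R(49, 117)))*(4142 - 20233) = (-4 + (-8732 - (81 + 49)))*(4142 - 20233) = (-4 + (-8732 - 1*130))*(-16091) = (-4 + (-8732 - 130))*(-16091) = (-4 - 8862)*(-16091) = -8866*(-16091) = 142662806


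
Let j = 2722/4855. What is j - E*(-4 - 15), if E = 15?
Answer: 1386397/4855 ≈ 285.56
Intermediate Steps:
j = 2722/4855 (j = 2722*(1/4855) = 2722/4855 ≈ 0.56066)
j - E*(-4 - 15) = 2722/4855 - 15*(-4 - 15) = 2722/4855 - 15*(-19) = 2722/4855 - 1*(-285) = 2722/4855 + 285 = 1386397/4855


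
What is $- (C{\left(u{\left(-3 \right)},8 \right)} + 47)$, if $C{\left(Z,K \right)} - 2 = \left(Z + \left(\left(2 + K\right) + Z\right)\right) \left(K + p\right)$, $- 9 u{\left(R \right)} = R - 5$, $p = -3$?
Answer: $- \frac{971}{9} \approx -107.89$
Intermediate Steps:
$u{\left(R \right)} = \frac{5}{9} - \frac{R}{9}$ ($u{\left(R \right)} = - \frac{R - 5}{9} = - \frac{-5 + R}{9} = \frac{5}{9} - \frac{R}{9}$)
$C{\left(Z,K \right)} = 2 + \left(-3 + K\right) \left(2 + K + 2 Z\right)$ ($C{\left(Z,K \right)} = 2 + \left(Z + \left(\left(2 + K\right) + Z\right)\right) \left(K - 3\right) = 2 + \left(Z + \left(2 + K + Z\right)\right) \left(-3 + K\right) = 2 + \left(2 + K + 2 Z\right) \left(-3 + K\right) = 2 + \left(-3 + K\right) \left(2 + K + 2 Z\right)$)
$- (C{\left(u{\left(-3 \right)},8 \right)} + 47) = - (\left(-4 + 8^{2} - 8 - 6 \left(\frac{5}{9} - - \frac{1}{3}\right) + 2 \cdot 8 \left(\frac{5}{9} - - \frac{1}{3}\right)\right) + 47) = - (\left(-4 + 64 - 8 - 6 \left(\frac{5}{9} + \frac{1}{3}\right) + 2 \cdot 8 \left(\frac{5}{9} + \frac{1}{3}\right)\right) + 47) = - (\left(-4 + 64 - 8 - \frac{16}{3} + 2 \cdot 8 \cdot \frac{8}{9}\right) + 47) = - (\left(-4 + 64 - 8 - \frac{16}{3} + \frac{128}{9}\right) + 47) = - (\frac{548}{9} + 47) = \left(-1\right) \frac{971}{9} = - \frac{971}{9}$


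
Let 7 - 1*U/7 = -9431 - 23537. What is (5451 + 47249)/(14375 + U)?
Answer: 527/2452 ≈ 0.21493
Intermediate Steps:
U = 230825 (U = 49 - 7*(-9431 - 23537) = 49 - 7*(-32968) = 49 + 230776 = 230825)
(5451 + 47249)/(14375 + U) = (5451 + 47249)/(14375 + 230825) = 52700/245200 = 52700*(1/245200) = 527/2452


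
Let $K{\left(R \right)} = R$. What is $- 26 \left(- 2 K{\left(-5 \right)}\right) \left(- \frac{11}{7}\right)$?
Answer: $\frac{2860}{7} \approx 408.57$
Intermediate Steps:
$- 26 \left(- 2 K{\left(-5 \right)}\right) \left(- \frac{11}{7}\right) = - 26 \left(\left(-2\right) \left(-5\right)\right) \left(- \frac{11}{7}\right) = \left(-26\right) 10 \left(\left(-11\right) \frac{1}{7}\right) = \left(-260\right) \left(- \frac{11}{7}\right) = \frac{2860}{7}$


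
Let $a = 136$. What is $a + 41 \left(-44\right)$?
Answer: $-1668$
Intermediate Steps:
$a + 41 \left(-44\right) = 136 + 41 \left(-44\right) = 136 - 1804 = -1668$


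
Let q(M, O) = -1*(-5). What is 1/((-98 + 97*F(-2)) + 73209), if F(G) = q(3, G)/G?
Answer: 2/145737 ≈ 1.3723e-5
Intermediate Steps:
q(M, O) = 5
F(G) = 5/G
1/((-98 + 97*F(-2)) + 73209) = 1/((-98 + 97*(5/(-2))) + 73209) = 1/((-98 + 97*(5*(-½))) + 73209) = 1/((-98 + 97*(-5/2)) + 73209) = 1/((-98 - 485/2) + 73209) = 1/(-681/2 + 73209) = 1/(145737/2) = 2/145737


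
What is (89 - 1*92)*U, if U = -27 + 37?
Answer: -30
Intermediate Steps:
U = 10
(89 - 1*92)*U = (89 - 1*92)*10 = (89 - 92)*10 = -3*10 = -30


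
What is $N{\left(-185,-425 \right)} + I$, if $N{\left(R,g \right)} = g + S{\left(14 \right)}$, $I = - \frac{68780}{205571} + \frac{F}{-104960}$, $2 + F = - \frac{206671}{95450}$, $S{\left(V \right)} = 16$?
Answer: $- \frac{843024111654739959}{2059499084672000} \approx -409.33$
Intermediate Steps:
$F = - \frac{397571}{95450}$ ($F = -2 - \frac{206671}{95450} = - \frac{397571}{95450} \approx -4.1652$)
$I = - \frac{688986023891959}{2059499084672000}$ ($I = - \frac{68780}{205571} - \frac{397571}{95450 \left(-104960\right)} = \left(-68780\right) \frac{1}{205571} - - \frac{397571}{10018432000} = - \frac{68780}{205571} + \frac{397571}{10018432000} = - \frac{688986023891959}{2059499084672000} \approx -0.33454$)
$N{\left(R,g \right)} = 16 + g$ ($N{\left(R,g \right)} = g + 16 = 16 + g$)
$N{\left(-185,-425 \right)} + I = \left(16 - 425\right) - \frac{688986023891959}{2059499084672000} = -409 - \frac{688986023891959}{2059499084672000} = - \frac{843024111654739959}{2059499084672000}$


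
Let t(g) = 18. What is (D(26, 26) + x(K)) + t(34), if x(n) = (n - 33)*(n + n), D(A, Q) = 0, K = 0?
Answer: 18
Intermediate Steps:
x(n) = 2*n*(-33 + n) (x(n) = (-33 + n)*(2*n) = 2*n*(-33 + n))
(D(26, 26) + x(K)) + t(34) = (0 + 2*0*(-33 + 0)) + 18 = (0 + 2*0*(-33)) + 18 = (0 + 0) + 18 = 0 + 18 = 18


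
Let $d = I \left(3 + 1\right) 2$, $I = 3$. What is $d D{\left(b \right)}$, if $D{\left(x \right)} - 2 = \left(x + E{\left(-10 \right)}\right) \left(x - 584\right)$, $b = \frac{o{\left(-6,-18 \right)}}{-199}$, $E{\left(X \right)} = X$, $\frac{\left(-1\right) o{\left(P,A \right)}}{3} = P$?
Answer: $\frac{5603449776}{39601} \approx 1.415 \cdot 10^{5}$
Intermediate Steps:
$o{\left(P,A \right)} = - 3 P$
$b = - \frac{18}{199}$ ($b = \frac{\left(-3\right) \left(-6\right)}{-199} = 18 \left(- \frac{1}{199}\right) = - \frac{18}{199} \approx -0.090452$)
$d = 24$ ($d = 3 \left(3 + 1\right) 2 = 3 \cdot 4 \cdot 2 = 12 \cdot 2 = 24$)
$D{\left(x \right)} = 2 + \left(-584 + x\right) \left(-10 + x\right)$ ($D{\left(x \right)} = 2 + \left(x - 10\right) \left(x - 584\right) = 2 + \left(-10 + x\right) \left(-584 + x\right) = 2 + \left(-584 + x\right) \left(-10 + x\right)$)
$d D{\left(b \right)} = 24 \left(5842 + \left(- \frac{18}{199}\right)^{2} - - \frac{10692}{199}\right) = 24 \left(5842 + \frac{324}{39601} + \frac{10692}{199}\right) = 24 \cdot \frac{233477074}{39601} = \frac{5603449776}{39601}$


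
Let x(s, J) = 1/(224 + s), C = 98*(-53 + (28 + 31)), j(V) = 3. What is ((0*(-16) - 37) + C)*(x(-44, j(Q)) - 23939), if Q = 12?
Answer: -2374269469/180 ≈ -1.3190e+7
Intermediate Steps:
C = 588 (C = 98*(-53 + 59) = 98*6 = 588)
((0*(-16) - 37) + C)*(x(-44, j(Q)) - 23939) = ((0*(-16) - 37) + 588)*(1/(224 - 44) - 23939) = ((0 - 37) + 588)*(1/180 - 23939) = (-37 + 588)*(1/180 - 23939) = 551*(-4309019/180) = -2374269469/180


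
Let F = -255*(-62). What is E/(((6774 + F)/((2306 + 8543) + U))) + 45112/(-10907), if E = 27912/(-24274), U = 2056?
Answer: -1194138688513/249135883438 ≈ -4.7931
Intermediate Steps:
F = 15810
E = -13956/12137 (E = 27912*(-1/24274) = -13956/12137 ≈ -1.1499)
E/(((6774 + F)/((2306 + 8543) + U))) + 45112/(-10907) = -13956*((2306 + 8543) + 2056)/(6774 + 15810)/12137 + 45112/(-10907) = -13956/(12137*(22584/(10849 + 2056))) + 45112*(-1/10907) = -13956/(12137*(22584/12905)) - 45112/10907 = -13956/(12137*(22584*(1/12905))) - 45112/10907 = -13956/(12137*22584/12905) - 45112/10907 = -13956/12137*12905/22584 - 45112/10907 = -15008515/22841834 - 45112/10907 = -1194138688513/249135883438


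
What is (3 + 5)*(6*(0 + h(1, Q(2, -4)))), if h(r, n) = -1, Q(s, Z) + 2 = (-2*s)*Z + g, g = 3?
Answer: -48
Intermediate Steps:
Q(s, Z) = 1 - 2*Z*s (Q(s, Z) = -2 + ((-2*s)*Z + 3) = -2 + (-2*Z*s + 3) = -2 + (3 - 2*Z*s) = 1 - 2*Z*s)
(3 + 5)*(6*(0 + h(1, Q(2, -4)))) = (3 + 5)*(6*(0 - 1)) = 8*(6*(-1)) = 8*(-6) = -48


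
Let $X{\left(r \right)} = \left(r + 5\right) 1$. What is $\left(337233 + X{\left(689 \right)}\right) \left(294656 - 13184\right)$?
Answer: $95116988544$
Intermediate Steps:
$X{\left(r \right)} = 5 + r$ ($X{\left(r \right)} = \left(5 + r\right) 1 = 5 + r$)
$\left(337233 + X{\left(689 \right)}\right) \left(294656 - 13184\right) = \left(337233 + \left(5 + 689\right)\right) \left(294656 - 13184\right) = \left(337233 + 694\right) 281472 = 337927 \cdot 281472 = 95116988544$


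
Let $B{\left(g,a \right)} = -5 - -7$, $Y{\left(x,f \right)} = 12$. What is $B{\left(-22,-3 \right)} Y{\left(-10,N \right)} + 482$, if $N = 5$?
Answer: $506$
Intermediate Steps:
$B{\left(g,a \right)} = 2$ ($B{\left(g,a \right)} = -5 + 7 = 2$)
$B{\left(-22,-3 \right)} Y{\left(-10,N \right)} + 482 = 2 \cdot 12 + 482 = 24 + 482 = 506$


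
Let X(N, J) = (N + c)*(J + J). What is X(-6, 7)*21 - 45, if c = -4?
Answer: -2985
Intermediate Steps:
X(N, J) = 2*J*(-4 + N) (X(N, J) = (N - 4)*(J + J) = (-4 + N)*(2*J) = 2*J*(-4 + N))
X(-6, 7)*21 - 45 = (2*7*(-4 - 6))*21 - 45 = (2*7*(-10))*21 - 45 = -140*21 - 45 = -2940 - 45 = -2985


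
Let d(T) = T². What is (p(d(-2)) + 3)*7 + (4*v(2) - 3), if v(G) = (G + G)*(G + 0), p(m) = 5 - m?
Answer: 57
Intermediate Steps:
v(G) = 2*G² (v(G) = (2*G)*G = 2*G²)
(p(d(-2)) + 3)*7 + (4*v(2) - 3) = ((5 - 1*(-2)²) + 3)*7 + (4*(2*2²) - 3) = ((5 - 1*4) + 3)*7 + (4*(2*4) - 3) = ((5 - 4) + 3)*7 + (4*8 - 3) = (1 + 3)*7 + (32 - 3) = 4*7 + 29 = 28 + 29 = 57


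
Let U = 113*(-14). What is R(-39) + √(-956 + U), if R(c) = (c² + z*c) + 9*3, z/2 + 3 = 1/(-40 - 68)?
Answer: 32089/18 + 3*I*√282 ≈ 1782.7 + 50.379*I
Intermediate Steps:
U = -1582
z = -325/54 (z = -6 + 2/(-40 - 68) = -6 + 2/(-108) = -6 + 2*(-1/108) = -6 - 1/54 = -325/54 ≈ -6.0185)
R(c) = 27 + c² - 325*c/54 (R(c) = (c² - 325*c/54) + 9*3 = (c² - 325*c/54) + 27 = 27 + c² - 325*c/54)
R(-39) + √(-956 + U) = (27 + (-39)² - 325/54*(-39)) + √(-956 - 1582) = (27 + 1521 + 4225/18) + √(-2538) = 32089/18 + 3*I*√282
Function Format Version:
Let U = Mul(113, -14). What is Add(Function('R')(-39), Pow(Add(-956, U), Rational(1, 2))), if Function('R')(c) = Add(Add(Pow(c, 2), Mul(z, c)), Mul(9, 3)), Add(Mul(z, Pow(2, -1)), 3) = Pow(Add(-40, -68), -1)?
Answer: Add(Rational(32089, 18), Mul(3, I, Pow(282, Rational(1, 2)))) ≈ Add(1782.7, Mul(50.379, I))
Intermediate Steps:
U = -1582
z = Rational(-325, 54) (z = Add(-6, Mul(2, Pow(Add(-40, -68), -1))) = Add(-6, Mul(2, Pow(-108, -1))) = Add(-6, Mul(2, Rational(-1, 108))) = Add(-6, Rational(-1, 54)) = Rational(-325, 54) ≈ -6.0185)
Function('R')(c) = Add(27, Pow(c, 2), Mul(Rational(-325, 54), c)) (Function('R')(c) = Add(Add(Pow(c, 2), Mul(Rational(-325, 54), c)), Mul(9, 3)) = Add(Add(Pow(c, 2), Mul(Rational(-325, 54), c)), 27) = Add(27, Pow(c, 2), Mul(Rational(-325, 54), c)))
Add(Function('R')(-39), Pow(Add(-956, U), Rational(1, 2))) = Add(Add(27, Pow(-39, 2), Mul(Rational(-325, 54), -39)), Pow(Add(-956, -1582), Rational(1, 2))) = Add(Add(27, 1521, Rational(4225, 18)), Pow(-2538, Rational(1, 2))) = Add(Rational(32089, 18), Mul(3, I, Pow(282, Rational(1, 2))))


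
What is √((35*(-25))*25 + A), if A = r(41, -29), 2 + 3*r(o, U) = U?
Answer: 2*I*√49242/3 ≈ 147.94*I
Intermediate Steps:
r(o, U) = -⅔ + U/3
A = -31/3 (A = -⅔ + (⅓)*(-29) = -⅔ - 29/3 = -31/3 ≈ -10.333)
√((35*(-25))*25 + A) = √((35*(-25))*25 - 31/3) = √(-875*25 - 31/3) = √(-21875 - 31/3) = √(-65656/3) = 2*I*√49242/3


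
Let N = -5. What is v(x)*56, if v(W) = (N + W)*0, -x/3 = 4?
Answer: 0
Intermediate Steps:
x = -12 (x = -3*4 = -12)
v(W) = 0 (v(W) = (-5 + W)*0 = 0)
v(x)*56 = 0*56 = 0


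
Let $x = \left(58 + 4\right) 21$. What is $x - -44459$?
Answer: $45761$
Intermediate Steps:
$x = 1302$ ($x = 62 \cdot 21 = 1302$)
$x - -44459 = 1302 - -44459 = 1302 + 44459 = 45761$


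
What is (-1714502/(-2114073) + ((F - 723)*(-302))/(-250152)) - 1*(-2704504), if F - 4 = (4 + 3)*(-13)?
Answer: 119187391317504619/44069965758 ≈ 2.7045e+6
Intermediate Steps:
F = -87 (F = 4 + (4 + 3)*(-13) = 4 + 7*(-13) = 4 - 91 = -87)
(-1714502/(-2114073) + ((F - 723)*(-302))/(-250152)) - 1*(-2704504) = (-1714502/(-2114073) + ((-87 - 723)*(-302))/(-250152)) - 1*(-2704504) = (-1714502*(-1/2114073) - 810*(-302)*(-1/250152)) + 2704504 = (1714502/2114073 + 244620*(-1/250152)) + 2704504 = (1714502/2114073 - 20385/20846) + 2704504 = -7354869413/44069965758 + 2704504 = 119187391317504619/44069965758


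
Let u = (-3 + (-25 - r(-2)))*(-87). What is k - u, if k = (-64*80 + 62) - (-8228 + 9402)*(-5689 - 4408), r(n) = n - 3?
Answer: 11846819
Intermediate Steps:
r(n) = -3 + n
k = 11848820 (k = (-5120 + 62) - 1174*(-10097) = -5058 - 1*(-11853878) = -5058 + 11853878 = 11848820)
u = 2001 (u = (-3 + (-25 - (-3 - 2)))*(-87) = (-3 + (-25 - 1*(-5)))*(-87) = (-3 + (-25 + 5))*(-87) = (-3 - 20)*(-87) = -23*(-87) = 2001)
k - u = 11848820 - 1*2001 = 11848820 - 2001 = 11846819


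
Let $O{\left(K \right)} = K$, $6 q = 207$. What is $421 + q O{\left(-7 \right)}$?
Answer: $\frac{359}{2} \approx 179.5$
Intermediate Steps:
$q = \frac{69}{2}$ ($q = \frac{1}{6} \cdot 207 = \frac{69}{2} \approx 34.5$)
$421 + q O{\left(-7 \right)} = 421 + \frac{69}{2} \left(-7\right) = 421 - \frac{483}{2} = \frac{359}{2}$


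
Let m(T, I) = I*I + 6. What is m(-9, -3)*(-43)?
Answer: -645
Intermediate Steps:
m(T, I) = 6 + I**2 (m(T, I) = I**2 + 6 = 6 + I**2)
m(-9, -3)*(-43) = (6 + (-3)**2)*(-43) = (6 + 9)*(-43) = 15*(-43) = -645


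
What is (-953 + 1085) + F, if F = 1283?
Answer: 1415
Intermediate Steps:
(-953 + 1085) + F = (-953 + 1085) + 1283 = 132 + 1283 = 1415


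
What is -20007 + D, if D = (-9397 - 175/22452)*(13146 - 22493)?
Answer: 1971595995629/22452 ≈ 8.7814e+7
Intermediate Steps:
D = 1972045192793/22452 (D = (-9397 - 175*1/22452)*(-9347) = (-9397 - 175/22452)*(-9347) = -210981619/22452*(-9347) = 1972045192793/22452 ≈ 8.7834e+7)
-20007 + D = -20007 + 1972045192793/22452 = 1971595995629/22452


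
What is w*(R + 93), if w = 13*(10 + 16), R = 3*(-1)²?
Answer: 32448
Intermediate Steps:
R = 3 (R = 3*1 = 3)
w = 338 (w = 13*26 = 338)
w*(R + 93) = 338*(3 + 93) = 338*96 = 32448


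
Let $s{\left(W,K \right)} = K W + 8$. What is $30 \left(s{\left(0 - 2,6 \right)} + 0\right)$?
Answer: $-120$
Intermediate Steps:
$s{\left(W,K \right)} = 8 + K W$
$30 \left(s{\left(0 - 2,6 \right)} + 0\right) = 30 \left(\left(8 + 6 \left(0 - 2\right)\right) + 0\right) = 30 \left(\left(8 + 6 \left(-2\right)\right) + 0\right) = 30 \left(\left(8 - 12\right) + 0\right) = 30 \left(-4 + 0\right) = 30 \left(-4\right) = -120$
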